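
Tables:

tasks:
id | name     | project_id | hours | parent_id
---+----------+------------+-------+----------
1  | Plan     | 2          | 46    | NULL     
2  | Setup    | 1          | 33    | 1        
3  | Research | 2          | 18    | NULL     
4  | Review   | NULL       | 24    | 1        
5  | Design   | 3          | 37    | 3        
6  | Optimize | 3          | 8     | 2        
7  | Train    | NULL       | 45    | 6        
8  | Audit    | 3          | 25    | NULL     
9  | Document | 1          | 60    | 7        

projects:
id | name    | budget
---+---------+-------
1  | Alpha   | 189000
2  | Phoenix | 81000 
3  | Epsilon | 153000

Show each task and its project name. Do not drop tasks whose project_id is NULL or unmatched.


LEFT JOIN keeps every row from tasks (the left table); where project_id has no match in projects, the project columns become NULL. Walk through each task:
  - task 1 (Plan): project_id=2 -> matches Phoenix
  - task 2 (Setup): project_id=1 -> matches Alpha
  - task 3 (Research): project_id=2 -> matches Phoenix
  - task 4 (Review): project_id=NULL, no match -> kept with NULL
  - task 5 (Design): project_id=3 -> matches Epsilon
  - task 6 (Optimize): project_id=3 -> matches Epsilon
  - task 7 (Train): project_id=NULL, no match -> kept with NULL
  - task 8 (Audit): project_id=3 -> matches Epsilon
  - task 9 (Document): project_id=1 -> matches Alpha
All 9 rows appear; 2 have NULL project.

SQL:
SELECT a.name, b.name AS project
FROM tasks a
LEFT JOIN projects b ON a.project_id = b.id

Result:
name     | project
---------+--------
Plan     | Phoenix
Setup    | Alpha  
Research | Phoenix
Review   | NULL   
Design   | Epsilon
Optimize | Epsilon
Train    | NULL   
Audit    | Epsilon
Document | Alpha  


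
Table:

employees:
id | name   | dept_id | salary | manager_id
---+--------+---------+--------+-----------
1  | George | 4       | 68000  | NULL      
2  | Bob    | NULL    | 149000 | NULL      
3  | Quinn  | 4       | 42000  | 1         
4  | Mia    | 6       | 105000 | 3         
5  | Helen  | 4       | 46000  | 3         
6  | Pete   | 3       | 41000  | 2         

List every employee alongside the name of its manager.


This is a self-join: employees is joined to a second copy of itself, matching each row's manager_id to another row's id. Use LEFT JOIN so rows with manager_id=NULL are kept.
  - employee 1 (George): manager_id=NULL -> NULL
  - employee 2 (Bob): manager_id=NULL -> NULL
  - employee 3 (Quinn): manager_id=1 -> George
  - employee 4 (Mia): manager_id=3 -> Quinn
  - employee 5 (Helen): manager_id=3 -> Quinn
  - employee 6 (Pete): manager_id=2 -> Bob

SQL:
SELECT a.name AS item, b.name AS manager
FROM employees a
LEFT JOIN employees b ON a.manager_id = b.id

Result:
item   | manager
-------+--------
George | NULL   
Bob    | NULL   
Quinn  | George 
Mia    | Quinn  
Helen  | Quinn  
Pete   | Bob    


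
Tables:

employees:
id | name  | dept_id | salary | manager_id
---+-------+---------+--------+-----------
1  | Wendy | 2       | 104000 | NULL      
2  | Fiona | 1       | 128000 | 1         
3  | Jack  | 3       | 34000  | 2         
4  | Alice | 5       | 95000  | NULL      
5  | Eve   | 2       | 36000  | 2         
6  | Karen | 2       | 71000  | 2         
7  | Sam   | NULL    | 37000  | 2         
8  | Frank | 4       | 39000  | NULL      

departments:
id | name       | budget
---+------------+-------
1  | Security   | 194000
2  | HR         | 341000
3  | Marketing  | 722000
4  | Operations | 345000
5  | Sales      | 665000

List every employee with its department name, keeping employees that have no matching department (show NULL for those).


LEFT JOIN keeps every row from employees (the left table); where dept_id has no match in departments, the department columns become NULL. Walk through each employee:
  - employee 1 (Wendy): dept_id=2 -> matches HR
  - employee 2 (Fiona): dept_id=1 -> matches Security
  - employee 3 (Jack): dept_id=3 -> matches Marketing
  - employee 4 (Alice): dept_id=5 -> matches Sales
  - employee 5 (Eve): dept_id=2 -> matches HR
  - employee 6 (Karen): dept_id=2 -> matches HR
  - employee 7 (Sam): dept_id=NULL, no match -> kept with NULL
  - employee 8 (Frank): dept_id=4 -> matches Operations
All 8 rows appear; 1 has NULL department.

SQL:
SELECT a.name, b.name AS department
FROM employees a
LEFT JOIN departments b ON a.dept_id = b.id

Result:
name  | department
------+-----------
Wendy | HR        
Fiona | Security  
Jack  | Marketing 
Alice | Sales     
Eve   | HR        
Karen | HR        
Sam   | NULL      
Frank | Operations


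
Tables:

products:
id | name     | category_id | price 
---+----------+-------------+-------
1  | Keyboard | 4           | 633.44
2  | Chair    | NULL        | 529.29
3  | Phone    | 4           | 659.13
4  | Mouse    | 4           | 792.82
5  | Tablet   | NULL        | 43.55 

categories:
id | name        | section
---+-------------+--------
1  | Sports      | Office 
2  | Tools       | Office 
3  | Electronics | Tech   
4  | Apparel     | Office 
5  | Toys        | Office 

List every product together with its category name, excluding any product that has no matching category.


INNER JOIN keeps only products rows whose category_id matches an id in categories. Walk through each product:
  - product 1 (Keyboard): category_id=4 -> matches Apparel
  - product 2 (Chair): category_id=NULL, no match -> dropped
  - product 3 (Phone): category_id=4 -> matches Apparel
  - product 4 (Mouse): category_id=4 -> matches Apparel
  - product 5 (Tablet): category_id=NULL, no match -> dropped
So 2 of 5 rows are dropped.

SQL:
SELECT a.name, b.name AS category
FROM products a
INNER JOIN categories b ON a.category_id = b.id

Result:
name     | category
---------+---------
Keyboard | Apparel 
Phone    | Apparel 
Mouse    | Apparel 


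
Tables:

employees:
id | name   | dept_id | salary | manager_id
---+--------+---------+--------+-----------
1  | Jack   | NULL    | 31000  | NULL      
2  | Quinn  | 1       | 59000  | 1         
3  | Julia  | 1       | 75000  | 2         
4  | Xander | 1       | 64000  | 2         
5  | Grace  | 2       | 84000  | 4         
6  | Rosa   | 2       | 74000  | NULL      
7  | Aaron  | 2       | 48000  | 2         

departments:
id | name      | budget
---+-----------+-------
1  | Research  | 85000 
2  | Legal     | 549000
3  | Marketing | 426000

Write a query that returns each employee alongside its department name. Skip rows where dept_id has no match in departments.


INNER JOIN keeps only employees rows whose dept_id matches an id in departments. Walk through each employee:
  - employee 1 (Jack): dept_id=NULL, no match -> dropped
  - employee 2 (Quinn): dept_id=1 -> matches Research
  - employee 3 (Julia): dept_id=1 -> matches Research
  - employee 4 (Xander): dept_id=1 -> matches Research
  - employee 5 (Grace): dept_id=2 -> matches Legal
  - employee 6 (Rosa): dept_id=2 -> matches Legal
  - employee 7 (Aaron): dept_id=2 -> matches Legal
So 1 of 7 rows is dropped.

SQL:
SELECT a.name, b.name AS department
FROM employees a
INNER JOIN departments b ON a.dept_id = b.id

Result:
name   | department
-------+-----------
Quinn  | Research  
Julia  | Research  
Xander | Research  
Grace  | Legal     
Rosa   | Legal     
Aaron  | Legal     


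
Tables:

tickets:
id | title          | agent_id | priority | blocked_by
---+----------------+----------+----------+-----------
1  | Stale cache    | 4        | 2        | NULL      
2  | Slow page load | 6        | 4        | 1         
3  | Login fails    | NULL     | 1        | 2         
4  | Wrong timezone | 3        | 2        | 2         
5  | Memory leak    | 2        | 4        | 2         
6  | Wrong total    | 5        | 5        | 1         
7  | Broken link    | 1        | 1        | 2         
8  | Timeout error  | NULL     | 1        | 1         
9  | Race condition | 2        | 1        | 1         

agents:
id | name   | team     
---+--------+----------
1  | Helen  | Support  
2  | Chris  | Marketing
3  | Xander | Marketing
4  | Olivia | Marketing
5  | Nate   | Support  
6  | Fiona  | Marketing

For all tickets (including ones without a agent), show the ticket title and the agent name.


LEFT JOIN keeps every row from tickets (the left table); where agent_id has no match in agents, the agent columns become NULL. Walk through each ticket:
  - ticket 1 (Stale cache): agent_id=4 -> matches Olivia
  - ticket 2 (Slow page load): agent_id=6 -> matches Fiona
  - ticket 3 (Login fails): agent_id=NULL, no match -> kept with NULL
  - ticket 4 (Wrong timezone): agent_id=3 -> matches Xander
  - ticket 5 (Memory leak): agent_id=2 -> matches Chris
  - ticket 6 (Wrong total): agent_id=5 -> matches Nate
  - ticket 7 (Broken link): agent_id=1 -> matches Helen
  - ticket 8 (Timeout error): agent_id=NULL, no match -> kept with NULL
  - ticket 9 (Race condition): agent_id=2 -> matches Chris
All 9 rows appear; 2 have NULL agent.

SQL:
SELECT a.title, b.name AS agent
FROM tickets a
LEFT JOIN agents b ON a.agent_id = b.id

Result:
title          | agent 
---------------+-------
Stale cache    | Olivia
Slow page load | Fiona 
Login fails    | NULL  
Wrong timezone | Xander
Memory leak    | Chris 
Wrong total    | Nate  
Broken link    | Helen 
Timeout error  | NULL  
Race condition | Chris 


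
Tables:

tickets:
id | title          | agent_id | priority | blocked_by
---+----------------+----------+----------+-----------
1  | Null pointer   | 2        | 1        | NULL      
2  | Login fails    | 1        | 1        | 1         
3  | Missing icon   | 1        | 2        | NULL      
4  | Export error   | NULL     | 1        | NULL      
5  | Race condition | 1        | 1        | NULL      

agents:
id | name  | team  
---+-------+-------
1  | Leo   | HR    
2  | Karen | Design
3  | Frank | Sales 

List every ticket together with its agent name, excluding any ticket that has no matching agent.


INNER JOIN keeps only tickets rows whose agent_id matches an id in agents. Walk through each ticket:
  - ticket 1 (Null pointer): agent_id=2 -> matches Karen
  - ticket 2 (Login fails): agent_id=1 -> matches Leo
  - ticket 3 (Missing icon): agent_id=1 -> matches Leo
  - ticket 4 (Export error): agent_id=NULL, no match -> dropped
  - ticket 5 (Race condition): agent_id=1 -> matches Leo
So 1 of 5 rows is dropped.

SQL:
SELECT a.title, b.name AS agent
FROM tickets a
INNER JOIN agents b ON a.agent_id = b.id

Result:
title          | agent
---------------+------
Null pointer   | Karen
Login fails    | Leo  
Missing icon   | Leo  
Race condition | Leo  


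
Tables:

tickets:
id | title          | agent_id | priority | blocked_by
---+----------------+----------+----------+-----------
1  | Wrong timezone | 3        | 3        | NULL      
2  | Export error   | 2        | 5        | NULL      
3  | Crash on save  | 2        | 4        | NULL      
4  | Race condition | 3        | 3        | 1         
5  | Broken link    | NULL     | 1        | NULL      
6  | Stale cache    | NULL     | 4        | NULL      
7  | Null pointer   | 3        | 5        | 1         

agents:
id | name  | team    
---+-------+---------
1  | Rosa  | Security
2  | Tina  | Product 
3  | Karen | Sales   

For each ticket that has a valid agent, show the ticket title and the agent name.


INNER JOIN keeps only tickets rows whose agent_id matches an id in agents. Walk through each ticket:
  - ticket 1 (Wrong timezone): agent_id=3 -> matches Karen
  - ticket 2 (Export error): agent_id=2 -> matches Tina
  - ticket 3 (Crash on save): agent_id=2 -> matches Tina
  - ticket 4 (Race condition): agent_id=3 -> matches Karen
  - ticket 5 (Broken link): agent_id=NULL, no match -> dropped
  - ticket 6 (Stale cache): agent_id=NULL, no match -> dropped
  - ticket 7 (Null pointer): agent_id=3 -> matches Karen
So 2 of 7 rows are dropped.

SQL:
SELECT a.title, b.name AS agent
FROM tickets a
INNER JOIN agents b ON a.agent_id = b.id

Result:
title          | agent
---------------+------
Wrong timezone | Karen
Export error   | Tina 
Crash on save  | Tina 
Race condition | Karen
Null pointer   | Karen


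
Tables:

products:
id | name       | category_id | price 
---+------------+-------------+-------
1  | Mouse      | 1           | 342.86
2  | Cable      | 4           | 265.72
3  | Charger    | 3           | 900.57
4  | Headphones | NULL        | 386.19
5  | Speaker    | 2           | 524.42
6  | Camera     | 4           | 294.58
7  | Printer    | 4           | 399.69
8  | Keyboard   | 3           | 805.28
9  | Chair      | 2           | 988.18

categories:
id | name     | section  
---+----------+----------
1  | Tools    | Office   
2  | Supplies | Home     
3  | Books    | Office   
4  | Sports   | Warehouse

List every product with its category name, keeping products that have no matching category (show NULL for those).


LEFT JOIN keeps every row from products (the left table); where category_id has no match in categories, the category columns become NULL. Walk through each product:
  - product 1 (Mouse): category_id=1 -> matches Tools
  - product 2 (Cable): category_id=4 -> matches Sports
  - product 3 (Charger): category_id=3 -> matches Books
  - product 4 (Headphones): category_id=NULL, no match -> kept with NULL
  - product 5 (Speaker): category_id=2 -> matches Supplies
  - product 6 (Camera): category_id=4 -> matches Sports
  - product 7 (Printer): category_id=4 -> matches Sports
  - product 8 (Keyboard): category_id=3 -> matches Books
  - product 9 (Chair): category_id=2 -> matches Supplies
All 9 rows appear; 1 has NULL category.

SQL:
SELECT a.name, b.name AS category
FROM products a
LEFT JOIN categories b ON a.category_id = b.id

Result:
name       | category
-----------+---------
Mouse      | Tools   
Cable      | Sports  
Charger    | Books   
Headphones | NULL    
Speaker    | Supplies
Camera     | Sports  
Printer    | Sports  
Keyboard   | Books   
Chair      | Supplies


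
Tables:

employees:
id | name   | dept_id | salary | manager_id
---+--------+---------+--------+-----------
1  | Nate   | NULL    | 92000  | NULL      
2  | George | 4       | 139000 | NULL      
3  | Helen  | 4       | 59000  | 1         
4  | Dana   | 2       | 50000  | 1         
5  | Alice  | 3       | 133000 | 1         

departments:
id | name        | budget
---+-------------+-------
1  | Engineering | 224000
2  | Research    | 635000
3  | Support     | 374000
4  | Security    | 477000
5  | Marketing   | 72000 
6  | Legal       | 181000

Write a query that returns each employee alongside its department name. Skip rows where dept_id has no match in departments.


INNER JOIN keeps only employees rows whose dept_id matches an id in departments. Walk through each employee:
  - employee 1 (Nate): dept_id=NULL, no match -> dropped
  - employee 2 (George): dept_id=4 -> matches Security
  - employee 3 (Helen): dept_id=4 -> matches Security
  - employee 4 (Dana): dept_id=2 -> matches Research
  - employee 5 (Alice): dept_id=3 -> matches Support
So 1 of 5 rows is dropped.

SQL:
SELECT a.name, b.name AS department
FROM employees a
INNER JOIN departments b ON a.dept_id = b.id

Result:
name   | department
-------+-----------
George | Security  
Helen  | Security  
Dana   | Research  
Alice  | Support   


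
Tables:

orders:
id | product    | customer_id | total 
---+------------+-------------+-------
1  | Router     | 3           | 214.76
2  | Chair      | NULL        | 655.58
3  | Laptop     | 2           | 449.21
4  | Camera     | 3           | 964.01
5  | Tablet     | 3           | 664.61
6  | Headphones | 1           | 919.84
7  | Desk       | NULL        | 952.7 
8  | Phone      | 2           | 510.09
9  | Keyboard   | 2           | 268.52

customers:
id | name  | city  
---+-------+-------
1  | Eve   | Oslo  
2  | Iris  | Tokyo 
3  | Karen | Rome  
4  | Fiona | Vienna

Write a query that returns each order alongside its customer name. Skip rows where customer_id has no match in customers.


INNER JOIN keeps only orders rows whose customer_id matches an id in customers. Walk through each order:
  - order 1 (Router): customer_id=3 -> matches Karen
  - order 2 (Chair): customer_id=NULL, no match -> dropped
  - order 3 (Laptop): customer_id=2 -> matches Iris
  - order 4 (Camera): customer_id=3 -> matches Karen
  - order 5 (Tablet): customer_id=3 -> matches Karen
  - order 6 (Headphones): customer_id=1 -> matches Eve
  - order 7 (Desk): customer_id=NULL, no match -> dropped
  - order 8 (Phone): customer_id=2 -> matches Iris
  - order 9 (Keyboard): customer_id=2 -> matches Iris
So 2 of 9 rows are dropped.

SQL:
SELECT a.product, b.name AS customer
FROM orders a
INNER JOIN customers b ON a.customer_id = b.id

Result:
product    | customer
-----------+---------
Router     | Karen   
Laptop     | Iris    
Camera     | Karen   
Tablet     | Karen   
Headphones | Eve     
Phone      | Iris    
Keyboard   | Iris    


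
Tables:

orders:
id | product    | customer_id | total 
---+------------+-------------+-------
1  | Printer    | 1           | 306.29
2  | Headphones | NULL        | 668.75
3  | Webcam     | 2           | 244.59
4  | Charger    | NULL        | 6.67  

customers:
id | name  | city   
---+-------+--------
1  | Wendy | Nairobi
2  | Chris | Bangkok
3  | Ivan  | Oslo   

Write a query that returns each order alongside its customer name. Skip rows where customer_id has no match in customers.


INNER JOIN keeps only orders rows whose customer_id matches an id in customers. Walk through each order:
  - order 1 (Printer): customer_id=1 -> matches Wendy
  - order 2 (Headphones): customer_id=NULL, no match -> dropped
  - order 3 (Webcam): customer_id=2 -> matches Chris
  - order 4 (Charger): customer_id=NULL, no match -> dropped
So 2 of 4 rows are dropped.

SQL:
SELECT a.product, b.name AS customer
FROM orders a
INNER JOIN customers b ON a.customer_id = b.id

Result:
product | customer
--------+---------
Printer | Wendy   
Webcam  | Chris   


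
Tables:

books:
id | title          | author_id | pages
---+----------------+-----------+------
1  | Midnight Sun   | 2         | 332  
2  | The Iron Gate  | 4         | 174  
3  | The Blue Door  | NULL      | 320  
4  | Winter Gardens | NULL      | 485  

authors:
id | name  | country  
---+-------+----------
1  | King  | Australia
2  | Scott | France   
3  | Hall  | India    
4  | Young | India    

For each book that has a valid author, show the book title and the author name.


INNER JOIN keeps only books rows whose author_id matches an id in authors. Walk through each book:
  - book 1 (Midnight Sun): author_id=2 -> matches Scott
  - book 2 (The Iron Gate): author_id=4 -> matches Young
  - book 3 (The Blue Door): author_id=NULL, no match -> dropped
  - book 4 (Winter Gardens): author_id=NULL, no match -> dropped
So 2 of 4 rows are dropped.

SQL:
SELECT a.title, b.name AS author
FROM books a
INNER JOIN authors b ON a.author_id = b.id

Result:
title         | author
--------------+-------
Midnight Sun  | Scott 
The Iron Gate | Young 


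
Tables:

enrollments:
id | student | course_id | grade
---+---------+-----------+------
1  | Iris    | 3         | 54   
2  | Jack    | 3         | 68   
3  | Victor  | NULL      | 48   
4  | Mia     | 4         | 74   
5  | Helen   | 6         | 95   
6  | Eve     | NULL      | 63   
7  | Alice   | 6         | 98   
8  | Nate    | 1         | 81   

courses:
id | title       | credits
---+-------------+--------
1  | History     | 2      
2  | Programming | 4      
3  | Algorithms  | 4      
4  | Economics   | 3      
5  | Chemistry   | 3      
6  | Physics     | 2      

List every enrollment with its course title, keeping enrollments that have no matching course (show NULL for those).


LEFT JOIN keeps every row from enrollments (the left table); where course_id has no match in courses, the course columns become NULL. Walk through each enrollment:
  - enrollment 1 (Iris): course_id=3 -> matches Algorithms
  - enrollment 2 (Jack): course_id=3 -> matches Algorithms
  - enrollment 3 (Victor): course_id=NULL, no match -> kept with NULL
  - enrollment 4 (Mia): course_id=4 -> matches Economics
  - enrollment 5 (Helen): course_id=6 -> matches Physics
  - enrollment 6 (Eve): course_id=NULL, no match -> kept with NULL
  - enrollment 7 (Alice): course_id=6 -> matches Physics
  - enrollment 8 (Nate): course_id=1 -> matches History
All 8 rows appear; 2 have NULL course.

SQL:
SELECT a.student, b.title AS course
FROM enrollments a
LEFT JOIN courses b ON a.course_id = b.id

Result:
student | course    
--------+-----------
Iris    | Algorithms
Jack    | Algorithms
Victor  | NULL      
Mia     | Economics 
Helen   | Physics   
Eve     | NULL      
Alice   | Physics   
Nate    | History   


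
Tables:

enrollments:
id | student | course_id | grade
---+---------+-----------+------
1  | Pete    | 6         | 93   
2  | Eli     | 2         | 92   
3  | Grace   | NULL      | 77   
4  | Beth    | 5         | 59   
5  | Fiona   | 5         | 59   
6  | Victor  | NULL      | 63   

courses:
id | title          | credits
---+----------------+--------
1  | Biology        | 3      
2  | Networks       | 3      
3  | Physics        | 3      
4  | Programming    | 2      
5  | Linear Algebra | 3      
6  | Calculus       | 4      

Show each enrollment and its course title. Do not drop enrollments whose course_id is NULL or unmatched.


LEFT JOIN keeps every row from enrollments (the left table); where course_id has no match in courses, the course columns become NULL. Walk through each enrollment:
  - enrollment 1 (Pete): course_id=6 -> matches Calculus
  - enrollment 2 (Eli): course_id=2 -> matches Networks
  - enrollment 3 (Grace): course_id=NULL, no match -> kept with NULL
  - enrollment 4 (Beth): course_id=5 -> matches Linear Algebra
  - enrollment 5 (Fiona): course_id=5 -> matches Linear Algebra
  - enrollment 6 (Victor): course_id=NULL, no match -> kept with NULL
All 6 rows appear; 2 have NULL course.

SQL:
SELECT a.student, b.title AS course
FROM enrollments a
LEFT JOIN courses b ON a.course_id = b.id

Result:
student | course        
--------+---------------
Pete    | Calculus      
Eli     | Networks      
Grace   | NULL          
Beth    | Linear Algebra
Fiona   | Linear Algebra
Victor  | NULL          


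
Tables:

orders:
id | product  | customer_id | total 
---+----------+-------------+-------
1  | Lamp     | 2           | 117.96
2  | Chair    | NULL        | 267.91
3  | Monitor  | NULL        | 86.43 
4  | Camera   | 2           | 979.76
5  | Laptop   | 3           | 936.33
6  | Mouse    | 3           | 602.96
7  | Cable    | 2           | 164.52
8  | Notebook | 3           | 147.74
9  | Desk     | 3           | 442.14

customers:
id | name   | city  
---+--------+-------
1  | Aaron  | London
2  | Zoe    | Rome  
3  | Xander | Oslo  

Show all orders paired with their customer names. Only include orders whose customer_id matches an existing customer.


INNER JOIN keeps only orders rows whose customer_id matches an id in customers. Walk through each order:
  - order 1 (Lamp): customer_id=2 -> matches Zoe
  - order 2 (Chair): customer_id=NULL, no match -> dropped
  - order 3 (Monitor): customer_id=NULL, no match -> dropped
  - order 4 (Camera): customer_id=2 -> matches Zoe
  - order 5 (Laptop): customer_id=3 -> matches Xander
  - order 6 (Mouse): customer_id=3 -> matches Xander
  - order 7 (Cable): customer_id=2 -> matches Zoe
  - order 8 (Notebook): customer_id=3 -> matches Xander
  - order 9 (Desk): customer_id=3 -> matches Xander
So 2 of 9 rows are dropped.

SQL:
SELECT a.product, b.name AS customer
FROM orders a
INNER JOIN customers b ON a.customer_id = b.id

Result:
product  | customer
---------+---------
Lamp     | Zoe     
Camera   | Zoe     
Laptop   | Xander  
Mouse    | Xander  
Cable    | Zoe     
Notebook | Xander  
Desk     | Xander  


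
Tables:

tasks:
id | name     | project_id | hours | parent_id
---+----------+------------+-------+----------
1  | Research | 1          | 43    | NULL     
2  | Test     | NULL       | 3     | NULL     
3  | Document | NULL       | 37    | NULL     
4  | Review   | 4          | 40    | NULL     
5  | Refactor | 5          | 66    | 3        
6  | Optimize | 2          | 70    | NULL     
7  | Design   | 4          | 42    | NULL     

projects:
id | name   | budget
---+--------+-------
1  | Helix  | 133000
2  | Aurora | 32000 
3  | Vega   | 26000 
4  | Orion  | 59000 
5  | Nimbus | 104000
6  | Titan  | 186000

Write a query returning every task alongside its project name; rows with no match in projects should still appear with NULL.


LEFT JOIN keeps every row from tasks (the left table); where project_id has no match in projects, the project columns become NULL. Walk through each task:
  - task 1 (Research): project_id=1 -> matches Helix
  - task 2 (Test): project_id=NULL, no match -> kept with NULL
  - task 3 (Document): project_id=NULL, no match -> kept with NULL
  - task 4 (Review): project_id=4 -> matches Orion
  - task 5 (Refactor): project_id=5 -> matches Nimbus
  - task 6 (Optimize): project_id=2 -> matches Aurora
  - task 7 (Design): project_id=4 -> matches Orion
All 7 rows appear; 2 have NULL project.

SQL:
SELECT a.name, b.name AS project
FROM tasks a
LEFT JOIN projects b ON a.project_id = b.id

Result:
name     | project
---------+--------
Research | Helix  
Test     | NULL   
Document | NULL   
Review   | Orion  
Refactor | Nimbus 
Optimize | Aurora 
Design   | Orion  


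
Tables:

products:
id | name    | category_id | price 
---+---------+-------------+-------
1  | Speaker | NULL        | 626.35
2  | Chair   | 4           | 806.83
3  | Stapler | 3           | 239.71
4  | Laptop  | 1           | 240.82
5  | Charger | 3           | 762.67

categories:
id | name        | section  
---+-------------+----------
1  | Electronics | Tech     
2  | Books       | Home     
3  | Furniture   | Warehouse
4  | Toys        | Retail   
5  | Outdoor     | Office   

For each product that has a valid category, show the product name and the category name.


INNER JOIN keeps only products rows whose category_id matches an id in categories. Walk through each product:
  - product 1 (Speaker): category_id=NULL, no match -> dropped
  - product 2 (Chair): category_id=4 -> matches Toys
  - product 3 (Stapler): category_id=3 -> matches Furniture
  - product 4 (Laptop): category_id=1 -> matches Electronics
  - product 5 (Charger): category_id=3 -> matches Furniture
So 1 of 5 rows is dropped.

SQL:
SELECT a.name, b.name AS category
FROM products a
INNER JOIN categories b ON a.category_id = b.id

Result:
name    | category   
--------+------------
Chair   | Toys       
Stapler | Furniture  
Laptop  | Electronics
Charger | Furniture  


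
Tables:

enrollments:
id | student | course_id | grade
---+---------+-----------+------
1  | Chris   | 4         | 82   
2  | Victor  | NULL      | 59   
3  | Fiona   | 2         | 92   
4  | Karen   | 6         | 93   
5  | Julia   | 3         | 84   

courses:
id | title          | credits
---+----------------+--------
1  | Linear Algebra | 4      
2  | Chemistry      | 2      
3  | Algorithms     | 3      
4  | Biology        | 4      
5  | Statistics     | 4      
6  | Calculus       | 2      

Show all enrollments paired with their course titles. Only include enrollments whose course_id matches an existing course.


INNER JOIN keeps only enrollments rows whose course_id matches an id in courses. Walk through each enrollment:
  - enrollment 1 (Chris): course_id=4 -> matches Biology
  - enrollment 2 (Victor): course_id=NULL, no match -> dropped
  - enrollment 3 (Fiona): course_id=2 -> matches Chemistry
  - enrollment 4 (Karen): course_id=6 -> matches Calculus
  - enrollment 5 (Julia): course_id=3 -> matches Algorithms
So 1 of 5 rows is dropped.

SQL:
SELECT a.student, b.title AS course
FROM enrollments a
INNER JOIN courses b ON a.course_id = b.id

Result:
student | course    
--------+-----------
Chris   | Biology   
Fiona   | Chemistry 
Karen   | Calculus  
Julia   | Algorithms


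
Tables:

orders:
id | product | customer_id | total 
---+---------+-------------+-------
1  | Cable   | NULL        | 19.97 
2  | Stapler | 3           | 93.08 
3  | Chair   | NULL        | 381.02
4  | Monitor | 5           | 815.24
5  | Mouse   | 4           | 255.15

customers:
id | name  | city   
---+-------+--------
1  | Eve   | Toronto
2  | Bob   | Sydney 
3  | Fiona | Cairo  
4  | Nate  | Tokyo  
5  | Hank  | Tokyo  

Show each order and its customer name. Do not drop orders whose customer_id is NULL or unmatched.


LEFT JOIN keeps every row from orders (the left table); where customer_id has no match in customers, the customer columns become NULL. Walk through each order:
  - order 1 (Cable): customer_id=NULL, no match -> kept with NULL
  - order 2 (Stapler): customer_id=3 -> matches Fiona
  - order 3 (Chair): customer_id=NULL, no match -> kept with NULL
  - order 4 (Monitor): customer_id=5 -> matches Hank
  - order 5 (Mouse): customer_id=4 -> matches Nate
All 5 rows appear; 2 have NULL customer.

SQL:
SELECT a.product, b.name AS customer
FROM orders a
LEFT JOIN customers b ON a.customer_id = b.id

Result:
product | customer
--------+---------
Cable   | NULL    
Stapler | Fiona   
Chair   | NULL    
Monitor | Hank    
Mouse   | Nate    


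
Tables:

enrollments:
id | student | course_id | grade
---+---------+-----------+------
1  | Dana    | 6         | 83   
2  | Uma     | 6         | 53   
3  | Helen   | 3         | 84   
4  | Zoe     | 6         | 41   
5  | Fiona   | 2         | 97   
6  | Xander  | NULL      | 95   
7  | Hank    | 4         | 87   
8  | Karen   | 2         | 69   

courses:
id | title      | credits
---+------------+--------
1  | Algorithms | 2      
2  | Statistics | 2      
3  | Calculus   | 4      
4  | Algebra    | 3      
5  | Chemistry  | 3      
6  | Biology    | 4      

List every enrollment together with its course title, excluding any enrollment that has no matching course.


INNER JOIN keeps only enrollments rows whose course_id matches an id in courses. Walk through each enrollment:
  - enrollment 1 (Dana): course_id=6 -> matches Biology
  - enrollment 2 (Uma): course_id=6 -> matches Biology
  - enrollment 3 (Helen): course_id=3 -> matches Calculus
  - enrollment 4 (Zoe): course_id=6 -> matches Biology
  - enrollment 5 (Fiona): course_id=2 -> matches Statistics
  - enrollment 6 (Xander): course_id=NULL, no match -> dropped
  - enrollment 7 (Hank): course_id=4 -> matches Algebra
  - enrollment 8 (Karen): course_id=2 -> matches Statistics
So 1 of 8 rows is dropped.

SQL:
SELECT a.student, b.title AS course
FROM enrollments a
INNER JOIN courses b ON a.course_id = b.id

Result:
student | course    
--------+-----------
Dana    | Biology   
Uma     | Biology   
Helen   | Calculus  
Zoe     | Biology   
Fiona   | Statistics
Hank    | Algebra   
Karen   | Statistics


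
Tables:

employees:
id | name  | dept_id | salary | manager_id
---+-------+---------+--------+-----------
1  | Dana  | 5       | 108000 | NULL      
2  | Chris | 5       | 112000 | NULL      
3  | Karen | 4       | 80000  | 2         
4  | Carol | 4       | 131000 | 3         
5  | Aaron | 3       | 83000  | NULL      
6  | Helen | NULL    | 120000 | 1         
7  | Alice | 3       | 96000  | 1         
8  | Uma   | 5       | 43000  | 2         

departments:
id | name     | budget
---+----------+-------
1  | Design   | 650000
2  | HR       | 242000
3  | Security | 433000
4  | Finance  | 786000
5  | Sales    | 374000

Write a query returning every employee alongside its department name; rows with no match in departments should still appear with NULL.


LEFT JOIN keeps every row from employees (the left table); where dept_id has no match in departments, the department columns become NULL. Walk through each employee:
  - employee 1 (Dana): dept_id=5 -> matches Sales
  - employee 2 (Chris): dept_id=5 -> matches Sales
  - employee 3 (Karen): dept_id=4 -> matches Finance
  - employee 4 (Carol): dept_id=4 -> matches Finance
  - employee 5 (Aaron): dept_id=3 -> matches Security
  - employee 6 (Helen): dept_id=NULL, no match -> kept with NULL
  - employee 7 (Alice): dept_id=3 -> matches Security
  - employee 8 (Uma): dept_id=5 -> matches Sales
All 8 rows appear; 1 has NULL department.

SQL:
SELECT a.name, b.name AS department
FROM employees a
LEFT JOIN departments b ON a.dept_id = b.id

Result:
name  | department
------+-----------
Dana  | Sales     
Chris | Sales     
Karen | Finance   
Carol | Finance   
Aaron | Security  
Helen | NULL      
Alice | Security  
Uma   | Sales     


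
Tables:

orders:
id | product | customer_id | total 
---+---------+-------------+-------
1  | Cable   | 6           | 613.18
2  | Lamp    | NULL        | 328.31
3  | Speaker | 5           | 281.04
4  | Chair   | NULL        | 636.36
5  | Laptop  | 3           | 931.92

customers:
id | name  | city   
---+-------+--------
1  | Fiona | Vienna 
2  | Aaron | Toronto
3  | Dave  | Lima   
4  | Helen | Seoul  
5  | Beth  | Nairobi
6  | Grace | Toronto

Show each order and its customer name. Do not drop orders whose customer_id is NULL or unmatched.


LEFT JOIN keeps every row from orders (the left table); where customer_id has no match in customers, the customer columns become NULL. Walk through each order:
  - order 1 (Cable): customer_id=6 -> matches Grace
  - order 2 (Lamp): customer_id=NULL, no match -> kept with NULL
  - order 3 (Speaker): customer_id=5 -> matches Beth
  - order 4 (Chair): customer_id=NULL, no match -> kept with NULL
  - order 5 (Laptop): customer_id=3 -> matches Dave
All 5 rows appear; 2 have NULL customer.

SQL:
SELECT a.product, b.name AS customer
FROM orders a
LEFT JOIN customers b ON a.customer_id = b.id

Result:
product | customer
--------+---------
Cable   | Grace   
Lamp    | NULL    
Speaker | Beth    
Chair   | NULL    
Laptop  | Dave    


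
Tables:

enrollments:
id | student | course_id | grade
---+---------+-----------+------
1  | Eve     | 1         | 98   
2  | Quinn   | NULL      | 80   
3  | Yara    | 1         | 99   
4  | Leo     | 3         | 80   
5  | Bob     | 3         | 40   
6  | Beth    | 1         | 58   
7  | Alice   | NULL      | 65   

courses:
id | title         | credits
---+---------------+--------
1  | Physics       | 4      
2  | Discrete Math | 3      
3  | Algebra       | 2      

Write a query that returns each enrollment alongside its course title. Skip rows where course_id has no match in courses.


INNER JOIN keeps only enrollments rows whose course_id matches an id in courses. Walk through each enrollment:
  - enrollment 1 (Eve): course_id=1 -> matches Physics
  - enrollment 2 (Quinn): course_id=NULL, no match -> dropped
  - enrollment 3 (Yara): course_id=1 -> matches Physics
  - enrollment 4 (Leo): course_id=3 -> matches Algebra
  - enrollment 5 (Bob): course_id=3 -> matches Algebra
  - enrollment 6 (Beth): course_id=1 -> matches Physics
  - enrollment 7 (Alice): course_id=NULL, no match -> dropped
So 2 of 7 rows are dropped.

SQL:
SELECT a.student, b.title AS course
FROM enrollments a
INNER JOIN courses b ON a.course_id = b.id

Result:
student | course 
--------+--------
Eve     | Physics
Yara    | Physics
Leo     | Algebra
Bob     | Algebra
Beth    | Physics


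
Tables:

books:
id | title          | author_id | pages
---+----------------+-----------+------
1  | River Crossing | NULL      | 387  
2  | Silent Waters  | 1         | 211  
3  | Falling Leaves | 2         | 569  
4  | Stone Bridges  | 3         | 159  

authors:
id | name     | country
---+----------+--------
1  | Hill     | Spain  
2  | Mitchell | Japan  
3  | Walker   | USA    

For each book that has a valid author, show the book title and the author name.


INNER JOIN keeps only books rows whose author_id matches an id in authors. Walk through each book:
  - book 1 (River Crossing): author_id=NULL, no match -> dropped
  - book 2 (Silent Waters): author_id=1 -> matches Hill
  - book 3 (Falling Leaves): author_id=2 -> matches Mitchell
  - book 4 (Stone Bridges): author_id=3 -> matches Walker
So 1 of 4 rows is dropped.

SQL:
SELECT a.title, b.name AS author
FROM books a
INNER JOIN authors b ON a.author_id = b.id

Result:
title          | author  
---------------+---------
Silent Waters  | Hill    
Falling Leaves | Mitchell
Stone Bridges  | Walker  


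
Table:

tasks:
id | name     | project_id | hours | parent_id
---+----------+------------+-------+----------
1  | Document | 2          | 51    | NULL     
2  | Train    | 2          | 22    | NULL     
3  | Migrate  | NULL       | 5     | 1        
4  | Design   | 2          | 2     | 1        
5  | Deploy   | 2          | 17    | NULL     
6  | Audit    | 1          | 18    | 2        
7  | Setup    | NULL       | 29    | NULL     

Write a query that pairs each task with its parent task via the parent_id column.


This is a self-join: tasks is joined to a second copy of itself, matching each row's parent_id to another row's id. Use LEFT JOIN so rows with parent_id=NULL are kept.
  - task 1 (Document): parent_id=NULL -> NULL
  - task 2 (Train): parent_id=NULL -> NULL
  - task 3 (Migrate): parent_id=1 -> Document
  - task 4 (Design): parent_id=1 -> Document
  - task 5 (Deploy): parent_id=NULL -> NULL
  - task 6 (Audit): parent_id=2 -> Train
  - task 7 (Setup): parent_id=NULL -> NULL

SQL:
SELECT a.name AS item, b.name AS parent
FROM tasks a
LEFT JOIN tasks b ON a.parent_id = b.id

Result:
item     | parent  
---------+---------
Document | NULL    
Train    | NULL    
Migrate  | Document
Design   | Document
Deploy   | NULL    
Audit    | Train   
Setup    | NULL    


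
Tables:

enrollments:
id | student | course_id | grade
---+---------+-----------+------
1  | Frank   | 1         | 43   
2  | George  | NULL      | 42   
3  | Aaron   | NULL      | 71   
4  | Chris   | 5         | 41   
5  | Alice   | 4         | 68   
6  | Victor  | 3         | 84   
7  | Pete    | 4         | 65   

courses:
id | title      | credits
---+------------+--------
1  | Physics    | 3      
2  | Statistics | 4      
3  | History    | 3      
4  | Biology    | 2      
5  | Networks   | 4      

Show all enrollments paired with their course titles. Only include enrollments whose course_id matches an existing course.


INNER JOIN keeps only enrollments rows whose course_id matches an id in courses. Walk through each enrollment:
  - enrollment 1 (Frank): course_id=1 -> matches Physics
  - enrollment 2 (George): course_id=NULL, no match -> dropped
  - enrollment 3 (Aaron): course_id=NULL, no match -> dropped
  - enrollment 4 (Chris): course_id=5 -> matches Networks
  - enrollment 5 (Alice): course_id=4 -> matches Biology
  - enrollment 6 (Victor): course_id=3 -> matches History
  - enrollment 7 (Pete): course_id=4 -> matches Biology
So 2 of 7 rows are dropped.

SQL:
SELECT a.student, b.title AS course
FROM enrollments a
INNER JOIN courses b ON a.course_id = b.id

Result:
student | course  
--------+---------
Frank   | Physics 
Chris   | Networks
Alice   | Biology 
Victor  | History 
Pete    | Biology 


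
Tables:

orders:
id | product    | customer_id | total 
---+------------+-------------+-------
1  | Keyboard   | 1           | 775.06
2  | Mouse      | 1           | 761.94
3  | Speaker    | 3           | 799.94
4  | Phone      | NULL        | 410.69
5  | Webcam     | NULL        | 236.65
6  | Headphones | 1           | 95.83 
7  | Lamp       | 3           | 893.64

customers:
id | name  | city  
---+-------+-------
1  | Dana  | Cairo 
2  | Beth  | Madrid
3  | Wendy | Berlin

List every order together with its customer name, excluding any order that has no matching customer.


INNER JOIN keeps only orders rows whose customer_id matches an id in customers. Walk through each order:
  - order 1 (Keyboard): customer_id=1 -> matches Dana
  - order 2 (Mouse): customer_id=1 -> matches Dana
  - order 3 (Speaker): customer_id=3 -> matches Wendy
  - order 4 (Phone): customer_id=NULL, no match -> dropped
  - order 5 (Webcam): customer_id=NULL, no match -> dropped
  - order 6 (Headphones): customer_id=1 -> matches Dana
  - order 7 (Lamp): customer_id=3 -> matches Wendy
So 2 of 7 rows are dropped.

SQL:
SELECT a.product, b.name AS customer
FROM orders a
INNER JOIN customers b ON a.customer_id = b.id

Result:
product    | customer
-----------+---------
Keyboard   | Dana    
Mouse      | Dana    
Speaker    | Wendy   
Headphones | Dana    
Lamp       | Wendy   


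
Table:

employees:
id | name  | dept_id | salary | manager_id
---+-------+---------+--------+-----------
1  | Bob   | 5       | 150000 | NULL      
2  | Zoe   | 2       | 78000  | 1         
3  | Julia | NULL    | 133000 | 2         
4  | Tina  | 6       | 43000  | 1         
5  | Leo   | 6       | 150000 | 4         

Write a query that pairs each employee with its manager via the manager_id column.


This is a self-join: employees is joined to a second copy of itself, matching each row's manager_id to another row's id. Use LEFT JOIN so rows with manager_id=NULL are kept.
  - employee 1 (Bob): manager_id=NULL -> NULL
  - employee 2 (Zoe): manager_id=1 -> Bob
  - employee 3 (Julia): manager_id=2 -> Zoe
  - employee 4 (Tina): manager_id=1 -> Bob
  - employee 5 (Leo): manager_id=4 -> Tina

SQL:
SELECT a.name AS item, b.name AS manager
FROM employees a
LEFT JOIN employees b ON a.manager_id = b.id

Result:
item  | manager
------+--------
Bob   | NULL   
Zoe   | Bob    
Julia | Zoe    
Tina  | Bob    
Leo   | Tina   
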